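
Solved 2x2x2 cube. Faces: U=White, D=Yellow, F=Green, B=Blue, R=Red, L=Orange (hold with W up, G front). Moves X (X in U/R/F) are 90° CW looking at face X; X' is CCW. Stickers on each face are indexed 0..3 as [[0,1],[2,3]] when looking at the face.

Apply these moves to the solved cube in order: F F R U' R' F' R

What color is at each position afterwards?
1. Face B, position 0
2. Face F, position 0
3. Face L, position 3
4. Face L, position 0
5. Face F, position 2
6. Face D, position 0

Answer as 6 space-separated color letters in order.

After move 1 (F): F=GGGG U=WWOO R=WRWR D=RRYY L=OYOY
After move 2 (F): F=GGGG U=WWYY R=OROR D=WWYY L=OROR
After move 3 (R): R=OORR U=WGYG F=GWGY D=WBYB B=YBWB
After move 4 (U'): U=GGWY F=ORGY R=GWRR B=OOWB L=YBOR
After move 5 (R'): R=WRGR U=GWWO F=OGGY D=WRYY B=BOBB
After move 6 (F'): F=GYOG U=GWWG R=RRWR D=BRYY L=YOOW
After move 7 (R): R=WRRR U=GYWG F=GROY D=BBYB B=GOWB
Query 1: B[0] = G
Query 2: F[0] = G
Query 3: L[3] = W
Query 4: L[0] = Y
Query 5: F[2] = O
Query 6: D[0] = B

Answer: G G W Y O B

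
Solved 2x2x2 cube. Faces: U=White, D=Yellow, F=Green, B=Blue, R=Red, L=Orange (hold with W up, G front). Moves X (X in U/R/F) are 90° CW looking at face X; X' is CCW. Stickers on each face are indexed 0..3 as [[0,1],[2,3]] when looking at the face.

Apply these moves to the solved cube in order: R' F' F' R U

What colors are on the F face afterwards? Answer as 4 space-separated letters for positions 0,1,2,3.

Answer: O O W G

Derivation:
After move 1 (R'): R=RRRR U=WBWB F=GWGW D=YGYG B=YBYB
After move 2 (F'): F=WWGG U=WBRR R=GRYR D=OOYG L=OBOW
After move 3 (F'): F=WGWG U=WBGY R=OROR D=BWYG L=OROR
After move 4 (R): R=OORR U=WGGG F=WWWG D=BYYY B=YBBB
After move 5 (U): U=GWGG F=OOWG R=YBRR B=ORBB L=WWOR
Query: F face = OOWG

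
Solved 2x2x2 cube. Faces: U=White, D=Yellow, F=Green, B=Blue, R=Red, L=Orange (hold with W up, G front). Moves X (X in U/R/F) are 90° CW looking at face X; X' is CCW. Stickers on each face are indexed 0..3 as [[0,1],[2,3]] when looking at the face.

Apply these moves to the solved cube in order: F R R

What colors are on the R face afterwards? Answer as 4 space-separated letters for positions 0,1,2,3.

After move 1 (F): F=GGGG U=WWOO R=WRWR D=RRYY L=OYOY
After move 2 (R): R=WWRR U=WGOG F=GRGY D=RBYB B=OBWB
After move 3 (R): R=RWRW U=WROY F=GBGB D=RWYO B=GBGB
Query: R face = RWRW

Answer: R W R W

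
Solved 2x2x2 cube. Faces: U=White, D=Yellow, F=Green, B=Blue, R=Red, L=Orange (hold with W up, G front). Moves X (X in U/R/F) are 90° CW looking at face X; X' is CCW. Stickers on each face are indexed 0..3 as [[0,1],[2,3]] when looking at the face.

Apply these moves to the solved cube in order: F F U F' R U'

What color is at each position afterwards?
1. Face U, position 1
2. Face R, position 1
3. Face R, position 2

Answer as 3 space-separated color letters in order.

Answer: G R R

Derivation:
After move 1 (F): F=GGGG U=WWOO R=WRWR D=RRYY L=OYOY
After move 2 (F): F=GGGG U=WWYY R=OROR D=WWYY L=OROR
After move 3 (U): U=YWYW F=ORGG R=BBOR B=ORBB L=GGOR
After move 4 (F'): F=RGOG U=YWBO R=WBWR D=GRYY L=GWOY
After move 5 (R): R=WWRB U=YGBG F=RROY D=GBYO B=ORWB
After move 6 (U'): U=GGYB F=GWOY R=RRRB B=WWWB L=OROY
Query 1: U[1] = G
Query 2: R[1] = R
Query 3: R[2] = R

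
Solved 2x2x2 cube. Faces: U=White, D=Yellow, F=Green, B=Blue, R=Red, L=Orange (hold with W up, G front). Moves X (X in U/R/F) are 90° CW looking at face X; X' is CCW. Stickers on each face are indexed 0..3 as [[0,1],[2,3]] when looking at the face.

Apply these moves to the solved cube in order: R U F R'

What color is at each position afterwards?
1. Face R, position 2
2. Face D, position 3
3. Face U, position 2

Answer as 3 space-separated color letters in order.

Answer: G R O

Derivation:
After move 1 (R): R=RRRR U=WGWG F=GYGY D=YBYB B=WBWB
After move 2 (U): U=WWGG F=RRGY R=WBRR B=OOWB L=GYOO
After move 3 (F): F=GRYR U=WWOY R=GBGR D=RWYB L=GYOB
After move 4 (R'): R=BRGG U=WWOO F=GWYY D=RRYR B=BOWB
Query 1: R[2] = G
Query 2: D[3] = R
Query 3: U[2] = O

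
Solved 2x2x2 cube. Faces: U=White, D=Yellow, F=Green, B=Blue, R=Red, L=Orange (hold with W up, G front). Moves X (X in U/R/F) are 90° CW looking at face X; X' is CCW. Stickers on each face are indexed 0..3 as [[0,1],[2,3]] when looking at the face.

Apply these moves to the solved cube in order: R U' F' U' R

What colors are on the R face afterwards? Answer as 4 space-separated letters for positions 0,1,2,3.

Answer: Y O R Y

Derivation:
After move 1 (R): R=RRRR U=WGWG F=GYGY D=YBYB B=WBWB
After move 2 (U'): U=GGWW F=OOGY R=GYRR B=RRWB L=WBOO
After move 3 (F'): F=OYOG U=GGGR R=BYYR D=BOYB L=WWOW
After move 4 (U'): U=GRGG F=WWOG R=OYYR B=BYWB L=RROW
After move 5 (R): R=YORY U=GWGG F=WOOB D=BWYB B=GYRB
Query: R face = YORY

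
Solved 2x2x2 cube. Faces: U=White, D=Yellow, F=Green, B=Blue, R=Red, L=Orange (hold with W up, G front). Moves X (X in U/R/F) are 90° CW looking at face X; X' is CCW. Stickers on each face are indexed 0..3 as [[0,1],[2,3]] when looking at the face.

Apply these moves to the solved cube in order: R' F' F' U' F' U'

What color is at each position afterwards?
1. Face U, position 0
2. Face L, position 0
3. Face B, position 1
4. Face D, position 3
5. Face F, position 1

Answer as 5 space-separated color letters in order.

After move 1 (R'): R=RRRR U=WBWB F=GWGW D=YGYG B=YBYB
After move 2 (F'): F=WWGG U=WBRR R=GRYR D=OOYG L=OBOW
After move 3 (F'): F=WGWG U=WBGY R=OROR D=BWYG L=OROR
After move 4 (U'): U=BYWG F=ORWG R=WGOR B=ORYB L=YBOR
After move 5 (F'): F=RGOW U=BYWO R=WGBR D=BRYG L=YGOW
After move 6 (U'): U=YOBW F=YGOW R=RGBR B=WGYB L=OROW
Query 1: U[0] = Y
Query 2: L[0] = O
Query 3: B[1] = G
Query 4: D[3] = G
Query 5: F[1] = G

Answer: Y O G G G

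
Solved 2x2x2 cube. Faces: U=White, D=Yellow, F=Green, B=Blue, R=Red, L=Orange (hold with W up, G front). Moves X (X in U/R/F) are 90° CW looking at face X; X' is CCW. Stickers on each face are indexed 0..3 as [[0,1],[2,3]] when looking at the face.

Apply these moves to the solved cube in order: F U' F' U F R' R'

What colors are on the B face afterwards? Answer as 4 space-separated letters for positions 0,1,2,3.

After move 1 (F): F=GGGG U=WWOO R=WRWR D=RRYY L=OYOY
After move 2 (U'): U=WOWO F=OYGG R=GGWR B=WRBB L=BBOY
After move 3 (F'): F=YGOG U=WOGW R=RGRR D=BYYY L=BOOW
After move 4 (U): U=GWWO F=RGOG R=WRRR B=BOBB L=YGOW
After move 5 (F): F=ORGG U=GWWG R=WROR D=RWYY L=YBOY
After move 6 (R'): R=RRWO U=GBWB F=OWGG D=RRYG B=YOWB
After move 7 (R'): R=RORW U=GWWY F=OBGB D=RWYG B=GORB
Query: B face = GORB

Answer: G O R B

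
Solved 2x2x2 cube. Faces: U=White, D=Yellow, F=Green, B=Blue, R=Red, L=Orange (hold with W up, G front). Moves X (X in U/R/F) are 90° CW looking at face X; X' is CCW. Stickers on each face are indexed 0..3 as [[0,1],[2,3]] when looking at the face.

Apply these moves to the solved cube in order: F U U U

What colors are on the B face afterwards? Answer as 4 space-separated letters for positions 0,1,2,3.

After move 1 (F): F=GGGG U=WWOO R=WRWR D=RRYY L=OYOY
After move 2 (U): U=OWOW F=WRGG R=BBWR B=OYBB L=GGOY
After move 3 (U): U=OOWW F=BBGG R=OYWR B=GGBB L=WROY
After move 4 (U): U=WOWO F=OYGG R=GGWR B=WRBB L=BBOY
Query: B face = WRBB

Answer: W R B B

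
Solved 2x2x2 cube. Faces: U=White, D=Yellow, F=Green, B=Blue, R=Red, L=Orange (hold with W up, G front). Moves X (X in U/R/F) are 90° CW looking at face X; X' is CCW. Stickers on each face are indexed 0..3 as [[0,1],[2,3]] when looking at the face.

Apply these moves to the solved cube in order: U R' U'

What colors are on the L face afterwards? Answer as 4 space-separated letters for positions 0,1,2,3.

Answer: Y O O O

Derivation:
After move 1 (U): U=WWWW F=RRGG R=BBRR B=OOBB L=GGOO
After move 2 (R'): R=BRBR U=WBWO F=RWGW D=YRYG B=YOYB
After move 3 (U'): U=BOWW F=GGGW R=RWBR B=BRYB L=YOOO
Query: L face = YOOO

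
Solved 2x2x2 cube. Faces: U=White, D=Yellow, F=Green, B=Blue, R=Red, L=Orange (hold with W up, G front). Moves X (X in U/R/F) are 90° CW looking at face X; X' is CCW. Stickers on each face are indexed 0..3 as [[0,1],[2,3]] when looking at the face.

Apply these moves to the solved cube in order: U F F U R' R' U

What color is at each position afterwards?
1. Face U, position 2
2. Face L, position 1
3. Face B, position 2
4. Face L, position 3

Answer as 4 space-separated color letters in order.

Answer: Y B B B

Derivation:
After move 1 (U): U=WWWW F=RRGG R=BBRR B=OOBB L=GGOO
After move 2 (F): F=GRGR U=WWOG R=WBWR D=RBYY L=GYOY
After move 3 (F): F=GGRR U=WWYY R=OBGR D=WWYY L=GROB
After move 4 (U): U=YWYW F=OBRR R=OOGR B=GRBB L=GGOB
After move 5 (R'): R=OROG U=YBYG F=OWRW D=WBYR B=YRWB
After move 6 (R'): R=RGOO U=YWYY F=OBRG D=WWYW B=RRBB
After move 7 (U): U=YYYW F=RGRG R=RROO B=GGBB L=OBOB
Query 1: U[2] = Y
Query 2: L[1] = B
Query 3: B[2] = B
Query 4: L[3] = B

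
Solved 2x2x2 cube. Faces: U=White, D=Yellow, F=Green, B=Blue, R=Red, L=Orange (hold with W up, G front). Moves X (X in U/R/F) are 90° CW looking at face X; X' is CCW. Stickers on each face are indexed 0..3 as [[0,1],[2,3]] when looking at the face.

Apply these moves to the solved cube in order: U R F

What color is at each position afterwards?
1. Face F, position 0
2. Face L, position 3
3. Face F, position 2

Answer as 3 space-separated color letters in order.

Answer: G B Y

Derivation:
After move 1 (U): U=WWWW F=RRGG R=BBRR B=OOBB L=GGOO
After move 2 (R): R=RBRB U=WRWG F=RYGY D=YBYO B=WOWB
After move 3 (F): F=GRYY U=WROG R=WBGB D=RRYO L=GYOB
Query 1: F[0] = G
Query 2: L[3] = B
Query 3: F[2] = Y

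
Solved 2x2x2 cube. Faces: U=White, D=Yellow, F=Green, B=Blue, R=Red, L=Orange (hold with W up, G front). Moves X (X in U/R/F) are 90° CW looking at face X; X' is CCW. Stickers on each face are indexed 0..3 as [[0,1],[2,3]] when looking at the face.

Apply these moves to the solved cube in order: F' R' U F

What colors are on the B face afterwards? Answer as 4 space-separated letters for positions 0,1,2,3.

After move 1 (F'): F=GGGG U=WWRR R=YRYR D=OOYY L=OWOW
After move 2 (R'): R=RRYY U=WBRB F=GWGR D=OGYG B=YBOB
After move 3 (U): U=RWBB F=RRGR R=YBYY B=OWOB L=GWOW
After move 4 (F): F=GRRR U=RWWW R=BBBY D=YYYG L=GOOG
Query: B face = OWOB

Answer: O W O B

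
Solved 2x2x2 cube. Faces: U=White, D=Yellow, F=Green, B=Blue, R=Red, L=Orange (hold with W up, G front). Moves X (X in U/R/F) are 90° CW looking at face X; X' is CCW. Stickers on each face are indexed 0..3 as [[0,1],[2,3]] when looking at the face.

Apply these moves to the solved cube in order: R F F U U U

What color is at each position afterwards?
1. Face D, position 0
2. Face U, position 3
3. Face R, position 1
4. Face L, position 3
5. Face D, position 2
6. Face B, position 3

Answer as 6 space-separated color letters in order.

After move 1 (R): R=RRRR U=WGWG F=GYGY D=YBYB B=WBWB
After move 2 (F): F=GGYY U=WGOO R=WRGR D=RRYB L=OYOB
After move 3 (F): F=YGYG U=WGBY R=OROR D=GWYB L=OROR
After move 4 (U): U=BWYG F=ORYG R=WBOR B=ORWB L=YGOR
After move 5 (U): U=YBGW F=WBYG R=OROR B=YGWB L=OROR
After move 6 (U): U=GYWB F=ORYG R=YGOR B=ORWB L=WBOR
Query 1: D[0] = G
Query 2: U[3] = B
Query 3: R[1] = G
Query 4: L[3] = R
Query 5: D[2] = Y
Query 6: B[3] = B

Answer: G B G R Y B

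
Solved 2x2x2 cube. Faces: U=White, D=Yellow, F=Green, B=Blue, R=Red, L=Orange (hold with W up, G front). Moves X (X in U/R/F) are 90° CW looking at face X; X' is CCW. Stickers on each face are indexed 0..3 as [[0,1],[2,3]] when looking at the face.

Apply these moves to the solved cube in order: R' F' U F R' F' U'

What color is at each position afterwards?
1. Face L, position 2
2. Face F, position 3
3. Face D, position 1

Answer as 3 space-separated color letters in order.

Answer: O G O

Derivation:
After move 1 (R'): R=RRRR U=WBWB F=GWGW D=YGYG B=YBYB
After move 2 (F'): F=WWGG U=WBRR R=GRYR D=OOYG L=OBOW
After move 3 (U): U=RWRB F=GRGG R=YBYR B=OBYB L=WWOW
After move 4 (F): F=GGGR U=RWWW R=RBBR D=YYYG L=WOOO
After move 5 (R'): R=BRRB U=RYWO F=GWGW D=YGYR B=GBYB
After move 6 (F'): F=WWGG U=RYBR R=GRYB D=OOYR L=WOOW
After move 7 (U'): U=YRRB F=WOGG R=WWYB B=GRYB L=GBOW
Query 1: L[2] = O
Query 2: F[3] = G
Query 3: D[1] = O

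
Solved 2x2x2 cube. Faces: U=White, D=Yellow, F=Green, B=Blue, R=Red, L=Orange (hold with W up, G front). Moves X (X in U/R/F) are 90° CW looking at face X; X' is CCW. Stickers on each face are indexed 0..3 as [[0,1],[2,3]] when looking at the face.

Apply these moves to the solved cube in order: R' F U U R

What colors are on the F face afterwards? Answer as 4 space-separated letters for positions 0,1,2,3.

After move 1 (R'): R=RRRR U=WBWB F=GWGW D=YGYG B=YBYB
After move 2 (F): F=GGWW U=WBOO R=WRBR D=RRYG L=OYOG
After move 3 (U): U=OWOB F=WRWW R=YBBR B=OYYB L=GGOG
After move 4 (U): U=OOBW F=YBWW R=OYBR B=GGYB L=WROG
After move 5 (R): R=BORY U=OBBW F=YRWG D=RYYG B=WGOB
Query: F face = YRWG

Answer: Y R W G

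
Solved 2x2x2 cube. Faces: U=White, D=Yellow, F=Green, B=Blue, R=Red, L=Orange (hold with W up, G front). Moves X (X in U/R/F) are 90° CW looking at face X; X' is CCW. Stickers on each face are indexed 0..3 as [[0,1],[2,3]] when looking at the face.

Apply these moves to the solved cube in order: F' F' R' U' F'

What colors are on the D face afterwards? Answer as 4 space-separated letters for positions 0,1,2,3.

Answer: B R Y G

Derivation:
After move 1 (F'): F=GGGG U=WWRR R=YRYR D=OOYY L=OWOW
After move 2 (F'): F=GGGG U=WWYY R=OROR D=WWYY L=OROR
After move 3 (R'): R=RROO U=WBYB F=GWGY D=WGYG B=YBWB
After move 4 (U'): U=BBWY F=ORGY R=GWOO B=RRWB L=YBOR
After move 5 (F'): F=RYOG U=BBGO R=GWWO D=BRYG L=YYOW
Query: D face = BRYG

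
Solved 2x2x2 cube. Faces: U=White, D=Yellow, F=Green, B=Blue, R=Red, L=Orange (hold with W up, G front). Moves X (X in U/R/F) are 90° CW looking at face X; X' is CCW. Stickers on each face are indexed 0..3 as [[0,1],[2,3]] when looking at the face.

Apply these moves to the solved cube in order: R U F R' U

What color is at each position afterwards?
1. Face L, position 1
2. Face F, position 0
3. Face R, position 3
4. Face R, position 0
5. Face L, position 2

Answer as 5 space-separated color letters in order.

After move 1 (R): R=RRRR U=WGWG F=GYGY D=YBYB B=WBWB
After move 2 (U): U=WWGG F=RRGY R=WBRR B=OOWB L=GYOO
After move 3 (F): F=GRYR U=WWOY R=GBGR D=RWYB L=GYOB
After move 4 (R'): R=BRGG U=WWOO F=GWYY D=RRYR B=BOWB
After move 5 (U): U=OWOW F=BRYY R=BOGG B=GYWB L=GWOB
Query 1: L[1] = W
Query 2: F[0] = B
Query 3: R[3] = G
Query 4: R[0] = B
Query 5: L[2] = O

Answer: W B G B O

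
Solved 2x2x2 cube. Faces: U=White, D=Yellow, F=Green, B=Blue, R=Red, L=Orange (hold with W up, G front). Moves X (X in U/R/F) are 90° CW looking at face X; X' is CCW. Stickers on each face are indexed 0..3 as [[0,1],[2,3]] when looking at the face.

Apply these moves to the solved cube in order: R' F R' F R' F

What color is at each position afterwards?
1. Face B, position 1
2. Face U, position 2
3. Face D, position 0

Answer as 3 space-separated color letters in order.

Answer: B G O

Derivation:
After move 1 (R'): R=RRRR U=WBWB F=GWGW D=YGYG B=YBYB
After move 2 (F): F=GGWW U=WBOO R=WRBR D=RRYG L=OYOG
After move 3 (R'): R=RRWB U=WYOY F=GBWO D=RGYW B=GBRB
After move 4 (F): F=WGOB U=WYGY R=ORYB D=WRYW L=OROG
After move 5 (R'): R=RBOY U=WRGG F=WYOY D=WGYB B=WBRB
After move 6 (F): F=OWYY U=WRGR R=GBGY D=ORYB L=OWOG
Query 1: B[1] = B
Query 2: U[2] = G
Query 3: D[0] = O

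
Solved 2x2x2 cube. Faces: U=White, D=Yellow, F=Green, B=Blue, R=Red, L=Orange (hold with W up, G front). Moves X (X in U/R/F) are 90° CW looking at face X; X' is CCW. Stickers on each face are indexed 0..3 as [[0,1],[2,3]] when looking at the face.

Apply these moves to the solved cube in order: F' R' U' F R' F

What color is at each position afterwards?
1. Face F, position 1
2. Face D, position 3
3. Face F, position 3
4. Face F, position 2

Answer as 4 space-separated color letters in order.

After move 1 (F'): F=GGGG U=WWRR R=YRYR D=OOYY L=OWOW
After move 2 (R'): R=RRYY U=WBRB F=GWGR D=OGYG B=YBOB
After move 3 (U'): U=BBWR F=OWGR R=GWYY B=RROB L=YBOW
After move 4 (F): F=GORW U=BBWB R=WWRY D=YGYG L=YOOG
After move 5 (R'): R=WYWR U=BOWR F=GBRB D=YOYW B=GRGB
After move 6 (F): F=RGBB U=BOGO R=WYRR D=WWYW L=YYOO
Query 1: F[1] = G
Query 2: D[3] = W
Query 3: F[3] = B
Query 4: F[2] = B

Answer: G W B B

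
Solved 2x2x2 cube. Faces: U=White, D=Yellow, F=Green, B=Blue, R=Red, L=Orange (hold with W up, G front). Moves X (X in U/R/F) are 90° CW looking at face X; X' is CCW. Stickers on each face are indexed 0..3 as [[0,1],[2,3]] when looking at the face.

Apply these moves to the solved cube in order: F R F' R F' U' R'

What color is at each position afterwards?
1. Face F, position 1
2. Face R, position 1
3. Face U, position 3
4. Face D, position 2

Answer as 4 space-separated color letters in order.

Answer: R W W Y

Derivation:
After move 1 (F): F=GGGG U=WWOO R=WRWR D=RRYY L=OYOY
After move 2 (R): R=WWRR U=WGOG F=GRGY D=RBYB B=OBWB
After move 3 (F'): F=RYGG U=WGWR R=BWRR D=YYYB L=OGOO
After move 4 (R): R=RBRW U=WYWG F=RYGB D=YWYO B=RBGB
After move 5 (F'): F=YBRG U=WYRR R=WBYW D=GOYO L=OGOW
After move 6 (U'): U=YRWR F=OGRG R=YBYW B=WBGB L=RBOW
After move 7 (R'): R=BWYY U=YGWW F=ORRR D=GGYG B=OBOB
Query 1: F[1] = R
Query 2: R[1] = W
Query 3: U[3] = W
Query 4: D[2] = Y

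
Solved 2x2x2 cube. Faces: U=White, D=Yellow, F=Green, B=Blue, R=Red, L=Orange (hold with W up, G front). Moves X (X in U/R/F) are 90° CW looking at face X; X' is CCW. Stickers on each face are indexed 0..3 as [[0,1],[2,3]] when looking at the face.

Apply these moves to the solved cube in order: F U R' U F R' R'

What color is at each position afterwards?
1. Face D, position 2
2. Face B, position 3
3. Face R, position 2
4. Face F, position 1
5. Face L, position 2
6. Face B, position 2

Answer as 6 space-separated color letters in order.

Answer: Y B Y R O B

Derivation:
After move 1 (F): F=GGGG U=WWOO R=WRWR D=RRYY L=OYOY
After move 2 (U): U=OWOW F=WRGG R=BBWR B=OYBB L=GGOY
After move 3 (R'): R=BRBW U=OBOO F=WWGW D=RRYG B=YYRB
After move 4 (U): U=OOOB F=BRGW R=YYBW B=GGRB L=WWOY
After move 5 (F): F=GBWR U=OOYW R=OYBW D=BYYG L=WROR
After move 6 (R'): R=YWOB U=ORYG F=GOWW D=BBYR B=GGYB
After move 7 (R'): R=WBYO U=OYYG F=GRWG D=BOYW B=RGBB
Query 1: D[2] = Y
Query 2: B[3] = B
Query 3: R[2] = Y
Query 4: F[1] = R
Query 5: L[2] = O
Query 6: B[2] = B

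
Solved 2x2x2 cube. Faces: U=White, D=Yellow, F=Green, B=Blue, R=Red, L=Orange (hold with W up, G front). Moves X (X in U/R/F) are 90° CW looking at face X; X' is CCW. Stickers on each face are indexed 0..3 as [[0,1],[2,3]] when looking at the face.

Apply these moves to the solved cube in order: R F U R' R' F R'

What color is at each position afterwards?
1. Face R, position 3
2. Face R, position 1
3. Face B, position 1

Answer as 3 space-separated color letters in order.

Answer: B W Y

Derivation:
After move 1 (R): R=RRRR U=WGWG F=GYGY D=YBYB B=WBWB
After move 2 (F): F=GGYY U=WGOO R=WRGR D=RRYB L=OYOB
After move 3 (U): U=OWOG F=WRYY R=WBGR B=OYWB L=GGOB
After move 4 (R'): R=BRWG U=OWOO F=WWYG D=RRYY B=BYRB
After move 5 (R'): R=RGBW U=OROB F=WWYO D=RWYG B=YYRB
After move 6 (F): F=YWOW U=ORBG R=OGBW D=BRYG L=GROW
After move 7 (R'): R=GWOB U=ORBY F=YROG D=BWYW B=GYRB
Query 1: R[3] = B
Query 2: R[1] = W
Query 3: B[1] = Y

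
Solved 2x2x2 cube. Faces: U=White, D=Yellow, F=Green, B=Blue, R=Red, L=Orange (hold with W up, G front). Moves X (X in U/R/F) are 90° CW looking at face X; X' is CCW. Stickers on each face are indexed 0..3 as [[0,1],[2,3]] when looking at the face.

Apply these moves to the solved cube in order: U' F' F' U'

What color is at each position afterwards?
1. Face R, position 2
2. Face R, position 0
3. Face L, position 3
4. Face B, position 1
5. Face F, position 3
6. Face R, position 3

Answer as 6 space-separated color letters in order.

After move 1 (U'): U=WWWW F=OOGG R=GGRR B=RRBB L=BBOO
After move 2 (F'): F=OGOG U=WWGR R=YGYR D=BOYY L=BWOW
After move 3 (F'): F=GGOO U=WWYY R=OGBR D=WWYY L=BROG
After move 4 (U'): U=WYWY F=BROO R=GGBR B=OGBB L=RROG
Query 1: R[2] = B
Query 2: R[0] = G
Query 3: L[3] = G
Query 4: B[1] = G
Query 5: F[3] = O
Query 6: R[3] = R

Answer: B G G G O R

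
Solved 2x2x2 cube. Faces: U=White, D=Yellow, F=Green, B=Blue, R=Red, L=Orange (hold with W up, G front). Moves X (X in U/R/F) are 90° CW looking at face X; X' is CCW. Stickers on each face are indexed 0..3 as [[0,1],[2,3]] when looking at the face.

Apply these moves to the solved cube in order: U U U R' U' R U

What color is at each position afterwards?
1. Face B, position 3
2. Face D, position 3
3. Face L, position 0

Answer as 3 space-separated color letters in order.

After move 1 (U): U=WWWW F=RRGG R=BBRR B=OOBB L=GGOO
After move 2 (U): U=WWWW F=BBGG R=OORR B=GGBB L=RROO
After move 3 (U): U=WWWW F=OOGG R=GGRR B=RRBB L=BBOO
After move 4 (R'): R=GRGR U=WBWR F=OWGW D=YOYG B=YRYB
After move 5 (U'): U=BRWW F=BBGW R=OWGR B=GRYB L=YROO
After move 6 (R): R=GORW U=BBWW F=BOGG D=YYYG B=WRRB
After move 7 (U): U=WBWB F=GOGG R=WRRW B=YRRB L=BOOO
Query 1: B[3] = B
Query 2: D[3] = G
Query 3: L[0] = B

Answer: B G B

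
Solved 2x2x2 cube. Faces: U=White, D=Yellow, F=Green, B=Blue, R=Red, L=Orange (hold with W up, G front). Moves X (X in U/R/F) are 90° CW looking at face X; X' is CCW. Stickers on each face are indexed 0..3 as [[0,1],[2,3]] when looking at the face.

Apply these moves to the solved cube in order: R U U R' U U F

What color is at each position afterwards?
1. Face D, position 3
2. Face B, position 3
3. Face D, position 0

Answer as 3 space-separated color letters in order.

Answer: Y B O

Derivation:
After move 1 (R): R=RRRR U=WGWG F=GYGY D=YBYB B=WBWB
After move 2 (U): U=WWGG F=RRGY R=WBRR B=OOWB L=GYOO
After move 3 (U): U=GWGW F=WBGY R=OORR B=GYWB L=RROO
After move 4 (R'): R=OROR U=GWGG F=WWGW D=YBYY B=BYBB
After move 5 (U): U=GGGW F=ORGW R=BYOR B=RRBB L=WWOO
After move 6 (U): U=GGWG F=BYGW R=RROR B=WWBB L=OROO
After move 7 (F): F=GBWY U=GGOR R=WRGR D=ORYY L=OYOB
Query 1: D[3] = Y
Query 2: B[3] = B
Query 3: D[0] = O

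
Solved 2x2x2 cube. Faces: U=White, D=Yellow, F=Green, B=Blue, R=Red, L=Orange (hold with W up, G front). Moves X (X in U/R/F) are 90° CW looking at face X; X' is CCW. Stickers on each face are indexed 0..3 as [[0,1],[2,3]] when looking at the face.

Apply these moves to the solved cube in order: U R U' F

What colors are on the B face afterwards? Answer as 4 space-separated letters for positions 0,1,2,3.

After move 1 (U): U=WWWW F=RRGG R=BBRR B=OOBB L=GGOO
After move 2 (R): R=RBRB U=WRWG F=RYGY D=YBYO B=WOWB
After move 3 (U'): U=RGWW F=GGGY R=RYRB B=RBWB L=WOOO
After move 4 (F): F=GGYG U=RGOO R=WYWB D=RRYO L=WYOB
Query: B face = RBWB

Answer: R B W B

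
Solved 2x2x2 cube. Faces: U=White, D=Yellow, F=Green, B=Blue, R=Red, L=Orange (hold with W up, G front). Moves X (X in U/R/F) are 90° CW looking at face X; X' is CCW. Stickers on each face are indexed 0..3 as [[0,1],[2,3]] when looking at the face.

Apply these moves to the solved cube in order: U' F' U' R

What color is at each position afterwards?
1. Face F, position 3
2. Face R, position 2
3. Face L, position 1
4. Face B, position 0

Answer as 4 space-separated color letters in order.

After move 1 (U'): U=WWWW F=OOGG R=GGRR B=RRBB L=BBOO
After move 2 (F'): F=OGOG U=WWGR R=YGYR D=BOYY L=BWOW
After move 3 (U'): U=WRWG F=BWOG R=OGYR B=YGBB L=RROW
After move 4 (R): R=YORG U=WWWG F=BOOY D=BBYY B=GGRB
Query 1: F[3] = Y
Query 2: R[2] = R
Query 3: L[1] = R
Query 4: B[0] = G

Answer: Y R R G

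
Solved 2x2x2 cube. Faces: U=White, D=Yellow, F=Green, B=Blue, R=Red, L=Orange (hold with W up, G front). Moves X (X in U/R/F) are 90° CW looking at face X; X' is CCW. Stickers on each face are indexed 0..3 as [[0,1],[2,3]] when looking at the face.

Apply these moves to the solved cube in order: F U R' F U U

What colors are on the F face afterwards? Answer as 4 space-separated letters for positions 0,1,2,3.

Answer: Y Y W W

Derivation:
After move 1 (F): F=GGGG U=WWOO R=WRWR D=RRYY L=OYOY
After move 2 (U): U=OWOW F=WRGG R=BBWR B=OYBB L=GGOY
After move 3 (R'): R=BRBW U=OBOO F=WWGW D=RRYG B=YYRB
After move 4 (F): F=GWWW U=OBYG R=OROW D=BBYG L=GROR
After move 5 (U): U=YOGB F=ORWW R=YYOW B=GRRB L=GWOR
After move 6 (U): U=GYBO F=YYWW R=GROW B=GWRB L=OROR
Query: F face = YYWW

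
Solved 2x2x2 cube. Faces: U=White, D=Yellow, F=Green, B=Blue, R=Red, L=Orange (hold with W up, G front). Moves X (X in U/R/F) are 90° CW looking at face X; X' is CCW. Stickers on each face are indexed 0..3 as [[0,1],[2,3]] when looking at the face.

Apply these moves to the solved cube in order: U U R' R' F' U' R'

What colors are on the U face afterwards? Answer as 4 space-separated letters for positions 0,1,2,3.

After move 1 (U): U=WWWW F=RRGG R=BBRR B=OOBB L=GGOO
After move 2 (U): U=WWWW F=BBGG R=OORR B=GGBB L=RROO
After move 3 (R'): R=OROR U=WBWG F=BWGW D=YBYG B=YGYB
After move 4 (R'): R=RROO U=WYWY F=BBGG D=YWYW B=GGBB
After move 5 (F'): F=BGBG U=WYRO R=WRYO D=ROYW L=RYOW
After move 6 (U'): U=YOWR F=RYBG R=BGYO B=WRBB L=GGOW
After move 7 (R'): R=GOBY U=YBWW F=ROBR D=RYYG B=WROB
Query: U face = YBWW

Answer: Y B W W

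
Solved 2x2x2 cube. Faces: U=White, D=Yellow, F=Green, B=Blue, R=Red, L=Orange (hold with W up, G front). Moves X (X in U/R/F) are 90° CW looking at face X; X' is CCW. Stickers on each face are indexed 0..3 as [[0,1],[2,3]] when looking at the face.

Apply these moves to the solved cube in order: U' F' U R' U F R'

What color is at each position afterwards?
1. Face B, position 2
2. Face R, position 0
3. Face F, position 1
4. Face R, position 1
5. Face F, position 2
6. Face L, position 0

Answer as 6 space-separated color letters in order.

After move 1 (U'): U=WWWW F=OOGG R=GGRR B=RRBB L=BBOO
After move 2 (F'): F=OGOG U=WWGR R=YGYR D=BOYY L=BWOW
After move 3 (U): U=GWRW F=YGOG R=RRYR B=BWBB L=OGOW
After move 4 (R'): R=RRRY U=GBRB F=YWOW D=BGYG B=YWOB
After move 5 (U): U=RGBB F=RROW R=YWRY B=OGOB L=YWOW
After move 6 (F): F=ORWR U=RGWW R=BWBY D=RYYG L=YBOG
After move 7 (R'): R=WYBB U=ROWO F=OGWW D=RRYR B=GGYB
Query 1: B[2] = Y
Query 2: R[0] = W
Query 3: F[1] = G
Query 4: R[1] = Y
Query 5: F[2] = W
Query 6: L[0] = Y

Answer: Y W G Y W Y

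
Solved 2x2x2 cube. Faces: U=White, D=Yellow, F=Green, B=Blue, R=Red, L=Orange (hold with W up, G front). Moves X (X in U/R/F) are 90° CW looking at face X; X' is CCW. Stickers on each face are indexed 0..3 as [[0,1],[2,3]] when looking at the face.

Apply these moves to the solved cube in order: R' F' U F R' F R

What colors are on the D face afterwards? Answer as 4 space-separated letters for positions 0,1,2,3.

After move 1 (R'): R=RRRR U=WBWB F=GWGW D=YGYG B=YBYB
After move 2 (F'): F=WWGG U=WBRR R=GRYR D=OOYG L=OBOW
After move 3 (U): U=RWRB F=GRGG R=YBYR B=OBYB L=WWOW
After move 4 (F): F=GGGR U=RWWW R=RBBR D=YYYG L=WOOO
After move 5 (R'): R=BRRB U=RYWO F=GWGW D=YGYR B=GBYB
After move 6 (F): F=GGWW U=RYOO R=WROB D=RBYR L=WYOG
After move 7 (R): R=OWBR U=RGOW F=GBWR D=RYYG B=OBYB
Query: D face = RYYG

Answer: R Y Y G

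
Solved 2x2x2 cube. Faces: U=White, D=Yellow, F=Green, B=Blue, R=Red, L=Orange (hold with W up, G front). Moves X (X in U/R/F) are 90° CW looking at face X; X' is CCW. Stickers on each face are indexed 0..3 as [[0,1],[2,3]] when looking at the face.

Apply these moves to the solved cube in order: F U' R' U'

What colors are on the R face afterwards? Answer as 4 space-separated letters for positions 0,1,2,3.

After move 1 (F): F=GGGG U=WWOO R=WRWR D=RRYY L=OYOY
After move 2 (U'): U=WOWO F=OYGG R=GGWR B=WRBB L=BBOY
After move 3 (R'): R=GRGW U=WBWW F=OOGO D=RYYG B=YRRB
After move 4 (U'): U=BWWW F=BBGO R=OOGW B=GRRB L=YROY
Query: R face = OOGW

Answer: O O G W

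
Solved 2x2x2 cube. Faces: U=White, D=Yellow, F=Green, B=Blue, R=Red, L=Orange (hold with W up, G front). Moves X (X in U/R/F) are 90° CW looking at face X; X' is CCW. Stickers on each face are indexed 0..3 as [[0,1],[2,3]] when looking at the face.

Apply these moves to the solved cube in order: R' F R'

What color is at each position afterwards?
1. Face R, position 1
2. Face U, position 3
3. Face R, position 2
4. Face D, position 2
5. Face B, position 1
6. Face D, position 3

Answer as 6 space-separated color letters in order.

Answer: R Y W Y B W

Derivation:
After move 1 (R'): R=RRRR U=WBWB F=GWGW D=YGYG B=YBYB
After move 2 (F): F=GGWW U=WBOO R=WRBR D=RRYG L=OYOG
After move 3 (R'): R=RRWB U=WYOY F=GBWO D=RGYW B=GBRB
Query 1: R[1] = R
Query 2: U[3] = Y
Query 3: R[2] = W
Query 4: D[2] = Y
Query 5: B[1] = B
Query 6: D[3] = W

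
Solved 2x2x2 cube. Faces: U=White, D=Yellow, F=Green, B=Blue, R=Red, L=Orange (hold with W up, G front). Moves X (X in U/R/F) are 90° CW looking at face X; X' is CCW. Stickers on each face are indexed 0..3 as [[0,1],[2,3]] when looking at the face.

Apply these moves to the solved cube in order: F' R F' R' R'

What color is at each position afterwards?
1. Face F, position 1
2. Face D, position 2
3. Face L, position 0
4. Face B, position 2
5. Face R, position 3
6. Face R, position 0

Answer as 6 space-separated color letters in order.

Answer: W Y O Y B R

Derivation:
After move 1 (F'): F=GGGG U=WWRR R=YRYR D=OOYY L=OWOW
After move 2 (R): R=YYRR U=WGRG F=GOGY D=OBYB B=RBWB
After move 3 (F'): F=OYGG U=WGYR R=BYOR D=WWYB L=OGOR
After move 4 (R'): R=YRBO U=WWYR F=OGGR D=WYYG B=BBWB
After move 5 (R'): R=ROYB U=WWYB F=OWGR D=WGYR B=GBYB
Query 1: F[1] = W
Query 2: D[2] = Y
Query 3: L[0] = O
Query 4: B[2] = Y
Query 5: R[3] = B
Query 6: R[0] = R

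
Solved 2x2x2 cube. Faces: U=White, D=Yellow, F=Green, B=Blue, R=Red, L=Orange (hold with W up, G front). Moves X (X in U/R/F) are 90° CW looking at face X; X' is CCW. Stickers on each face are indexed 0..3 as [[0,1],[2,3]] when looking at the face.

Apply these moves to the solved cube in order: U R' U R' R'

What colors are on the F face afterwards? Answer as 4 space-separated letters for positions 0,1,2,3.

Answer: B Y G G

Derivation:
After move 1 (U): U=WWWW F=RRGG R=BBRR B=OOBB L=GGOO
After move 2 (R'): R=BRBR U=WBWO F=RWGW D=YRYG B=YOYB
After move 3 (U): U=WWOB F=BRGW R=YOBR B=GGYB L=RWOO
After move 4 (R'): R=ORYB U=WYOG F=BWGB D=YRYW B=GGRB
After move 5 (R'): R=RBOY U=WROG F=BYGG D=YWYB B=WGRB
Query: F face = BYGG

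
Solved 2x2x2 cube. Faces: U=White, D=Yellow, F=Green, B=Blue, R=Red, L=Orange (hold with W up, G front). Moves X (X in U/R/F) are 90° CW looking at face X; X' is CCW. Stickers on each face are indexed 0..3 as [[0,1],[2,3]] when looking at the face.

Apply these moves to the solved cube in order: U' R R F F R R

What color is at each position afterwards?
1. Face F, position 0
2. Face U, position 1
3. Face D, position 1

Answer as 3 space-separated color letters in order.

Answer: R W Y

Derivation:
After move 1 (U'): U=WWWW F=OOGG R=GGRR B=RRBB L=BBOO
After move 2 (R): R=RGRG U=WOWG F=OYGY D=YBYR B=WRWB
After move 3 (R): R=RRGG U=WYWY F=OBGR D=YWYW B=GROB
After move 4 (F): F=GORB U=WYOB R=WRYG D=GRYW L=BYOW
After move 5 (F): F=RGBO U=WYWY R=ORBG D=YWYW L=BGOR
After move 6 (R): R=BOGR U=WGWO F=RWBW D=YOYG B=YRYB
After move 7 (R): R=GBRO U=WWWW F=ROBG D=YYYY B=ORGB
Query 1: F[0] = R
Query 2: U[1] = W
Query 3: D[1] = Y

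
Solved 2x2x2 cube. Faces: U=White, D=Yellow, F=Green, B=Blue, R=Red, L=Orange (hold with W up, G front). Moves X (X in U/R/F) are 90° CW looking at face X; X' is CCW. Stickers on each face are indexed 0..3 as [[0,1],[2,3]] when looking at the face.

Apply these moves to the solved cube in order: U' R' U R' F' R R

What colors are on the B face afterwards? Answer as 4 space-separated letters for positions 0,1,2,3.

After move 1 (U'): U=WWWW F=OOGG R=GGRR B=RRBB L=BBOO
After move 2 (R'): R=GRGR U=WBWR F=OWGW D=YOYG B=YRYB
After move 3 (U): U=WWRB F=GRGW R=YRGR B=BBYB L=OWOO
After move 4 (R'): R=RRYG U=WYRB F=GWGB D=YRYW B=GBOB
After move 5 (F'): F=WBGG U=WYRY R=RRYG D=WOYW L=OBOR
After move 6 (R): R=YRGR U=WBRG F=WOGW D=WOYG B=YBYB
After move 7 (R): R=GYRR U=WORW F=WOGG D=WYYY B=GBBB
Query: B face = GBBB

Answer: G B B B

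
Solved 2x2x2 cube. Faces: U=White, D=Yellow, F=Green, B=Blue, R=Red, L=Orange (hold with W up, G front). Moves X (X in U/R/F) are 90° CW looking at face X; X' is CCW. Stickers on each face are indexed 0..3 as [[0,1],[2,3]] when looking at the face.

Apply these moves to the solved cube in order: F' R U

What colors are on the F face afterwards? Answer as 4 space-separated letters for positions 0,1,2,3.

Answer: Y Y G Y

Derivation:
After move 1 (F'): F=GGGG U=WWRR R=YRYR D=OOYY L=OWOW
After move 2 (R): R=YYRR U=WGRG F=GOGY D=OBYB B=RBWB
After move 3 (U): U=RWGG F=YYGY R=RBRR B=OWWB L=GOOW
Query: F face = YYGY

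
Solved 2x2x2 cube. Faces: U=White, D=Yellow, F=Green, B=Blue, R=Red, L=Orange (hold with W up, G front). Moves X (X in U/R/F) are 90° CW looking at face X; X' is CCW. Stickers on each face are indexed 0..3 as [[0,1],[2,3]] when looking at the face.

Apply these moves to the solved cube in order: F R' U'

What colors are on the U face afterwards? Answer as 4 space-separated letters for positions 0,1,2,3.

Answer: B B W O

Derivation:
After move 1 (F): F=GGGG U=WWOO R=WRWR D=RRYY L=OYOY
After move 2 (R'): R=RRWW U=WBOB F=GWGO D=RGYG B=YBRB
After move 3 (U'): U=BBWO F=OYGO R=GWWW B=RRRB L=YBOY
Query: U face = BBWO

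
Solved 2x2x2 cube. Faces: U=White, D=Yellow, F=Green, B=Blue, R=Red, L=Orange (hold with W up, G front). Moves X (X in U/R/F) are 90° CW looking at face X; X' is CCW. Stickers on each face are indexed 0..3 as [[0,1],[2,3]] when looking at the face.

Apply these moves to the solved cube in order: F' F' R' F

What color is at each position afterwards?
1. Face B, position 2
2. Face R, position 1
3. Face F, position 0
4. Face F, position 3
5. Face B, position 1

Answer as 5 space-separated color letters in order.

Answer: W R G W B

Derivation:
After move 1 (F'): F=GGGG U=WWRR R=YRYR D=OOYY L=OWOW
After move 2 (F'): F=GGGG U=WWYY R=OROR D=WWYY L=OROR
After move 3 (R'): R=RROO U=WBYB F=GWGY D=WGYG B=YBWB
After move 4 (F): F=GGYW U=WBRR R=YRBO D=ORYG L=OWOG
Query 1: B[2] = W
Query 2: R[1] = R
Query 3: F[0] = G
Query 4: F[3] = W
Query 5: B[1] = B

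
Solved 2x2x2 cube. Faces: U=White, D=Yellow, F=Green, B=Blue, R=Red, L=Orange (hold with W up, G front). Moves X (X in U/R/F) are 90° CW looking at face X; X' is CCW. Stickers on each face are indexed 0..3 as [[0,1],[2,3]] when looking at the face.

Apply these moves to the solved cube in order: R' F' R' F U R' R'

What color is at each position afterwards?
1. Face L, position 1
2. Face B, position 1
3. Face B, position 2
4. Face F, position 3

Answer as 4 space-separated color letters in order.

Answer: W O R O

Derivation:
After move 1 (R'): R=RRRR U=WBWB F=GWGW D=YGYG B=YBYB
After move 2 (F'): F=WWGG U=WBRR R=GRYR D=OOYG L=OBOW
After move 3 (R'): R=RRGY U=WYRY F=WBGR D=OWYG B=GBOB
After move 4 (F): F=GWRB U=WYWB R=RRYY D=GRYG L=OOOW
After move 5 (U): U=WWBY F=RRRB R=GBYY B=OOOB L=GWOW
After move 6 (R'): R=BYGY U=WOBO F=RWRY D=GRYB B=GORB
After move 7 (R'): R=YYBG U=WRBG F=RORO D=GWYY B=BORB
Query 1: L[1] = W
Query 2: B[1] = O
Query 3: B[2] = R
Query 4: F[3] = O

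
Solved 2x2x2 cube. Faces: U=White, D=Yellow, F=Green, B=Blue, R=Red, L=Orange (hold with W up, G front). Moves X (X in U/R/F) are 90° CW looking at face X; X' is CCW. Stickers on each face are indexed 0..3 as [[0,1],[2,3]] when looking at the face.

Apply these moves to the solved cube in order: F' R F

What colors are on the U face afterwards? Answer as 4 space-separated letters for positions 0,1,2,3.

Answer: W G W W

Derivation:
After move 1 (F'): F=GGGG U=WWRR R=YRYR D=OOYY L=OWOW
After move 2 (R): R=YYRR U=WGRG F=GOGY D=OBYB B=RBWB
After move 3 (F): F=GGYO U=WGWW R=RYGR D=RYYB L=OOOB
Query: U face = WGWW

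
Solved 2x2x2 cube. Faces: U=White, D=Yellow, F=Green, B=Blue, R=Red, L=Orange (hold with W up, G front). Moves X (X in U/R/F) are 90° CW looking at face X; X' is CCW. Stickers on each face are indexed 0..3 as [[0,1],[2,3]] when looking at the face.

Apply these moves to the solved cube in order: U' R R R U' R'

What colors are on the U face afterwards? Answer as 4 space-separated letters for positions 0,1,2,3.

After move 1 (U'): U=WWWW F=OOGG R=GGRR B=RRBB L=BBOO
After move 2 (R): R=RGRG U=WOWG F=OYGY D=YBYR B=WRWB
After move 3 (R): R=RRGG U=WYWY F=OBGR D=YWYW B=GROB
After move 4 (R): R=GRGR U=WBWR F=OWGW D=YOYG B=YRYB
After move 5 (U'): U=BRWW F=BBGW R=OWGR B=GRYB L=YROO
After move 6 (R'): R=WROG U=BYWG F=BRGW D=YBYW B=GROB
Query: U face = BYWG

Answer: B Y W G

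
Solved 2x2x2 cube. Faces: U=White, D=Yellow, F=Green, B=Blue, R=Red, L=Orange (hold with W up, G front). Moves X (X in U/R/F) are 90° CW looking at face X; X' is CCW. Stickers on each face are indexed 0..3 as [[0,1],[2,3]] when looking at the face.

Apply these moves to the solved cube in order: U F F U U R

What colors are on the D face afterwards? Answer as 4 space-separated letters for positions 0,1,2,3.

Answer: W B Y G

Derivation:
After move 1 (U): U=WWWW F=RRGG R=BBRR B=OOBB L=GGOO
After move 2 (F): F=GRGR U=WWOG R=WBWR D=RBYY L=GYOY
After move 3 (F): F=GGRR U=WWYY R=OBGR D=WWYY L=GROB
After move 4 (U): U=YWYW F=OBRR R=OOGR B=GRBB L=GGOB
After move 5 (U): U=YYWW F=OORR R=GRGR B=GGBB L=OBOB
After move 6 (R): R=GGRR U=YOWR F=OWRY D=WBYG B=WGYB
Query: D face = WBYG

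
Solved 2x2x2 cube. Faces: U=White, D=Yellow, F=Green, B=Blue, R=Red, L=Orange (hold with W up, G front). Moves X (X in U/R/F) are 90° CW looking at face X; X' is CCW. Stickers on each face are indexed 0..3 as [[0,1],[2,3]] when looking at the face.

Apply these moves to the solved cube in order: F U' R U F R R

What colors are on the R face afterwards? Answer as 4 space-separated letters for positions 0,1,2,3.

After move 1 (F): F=GGGG U=WWOO R=WRWR D=RRYY L=OYOY
After move 2 (U'): U=WOWO F=OYGG R=GGWR B=WRBB L=BBOY
After move 3 (R): R=WGRG U=WYWG F=ORGY D=RBYW B=OROB
After move 4 (U): U=WWGY F=WGGY R=ORRG B=BBOB L=OROY
After move 5 (F): F=GWYG U=WWYR R=GRYG D=ROYW L=OROB
After move 6 (R): R=YGGR U=WWYG F=GOYW D=ROYB B=RBWB
After move 7 (R): R=GYRG U=WOYW F=GOYB D=RWYR B=GBWB
Query: R face = GYRG

Answer: G Y R G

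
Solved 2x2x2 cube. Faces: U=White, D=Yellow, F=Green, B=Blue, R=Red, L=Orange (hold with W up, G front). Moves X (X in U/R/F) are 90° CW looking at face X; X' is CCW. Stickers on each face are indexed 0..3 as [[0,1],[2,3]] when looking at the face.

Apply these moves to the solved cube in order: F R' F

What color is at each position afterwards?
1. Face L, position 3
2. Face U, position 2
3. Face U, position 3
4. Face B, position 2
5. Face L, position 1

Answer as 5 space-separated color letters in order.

After move 1 (F): F=GGGG U=WWOO R=WRWR D=RRYY L=OYOY
After move 2 (R'): R=RRWW U=WBOB F=GWGO D=RGYG B=YBRB
After move 3 (F): F=GGOW U=WBYY R=ORBW D=WRYG L=OROG
Query 1: L[3] = G
Query 2: U[2] = Y
Query 3: U[3] = Y
Query 4: B[2] = R
Query 5: L[1] = R

Answer: G Y Y R R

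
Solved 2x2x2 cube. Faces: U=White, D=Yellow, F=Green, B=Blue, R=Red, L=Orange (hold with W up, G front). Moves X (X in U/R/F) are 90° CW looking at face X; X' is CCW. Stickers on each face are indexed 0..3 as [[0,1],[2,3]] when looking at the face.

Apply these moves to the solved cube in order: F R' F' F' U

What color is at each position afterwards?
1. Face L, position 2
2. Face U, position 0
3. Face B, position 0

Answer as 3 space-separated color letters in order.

Answer: O G O

Derivation:
After move 1 (F): F=GGGG U=WWOO R=WRWR D=RRYY L=OYOY
After move 2 (R'): R=RRWW U=WBOB F=GWGO D=RGYG B=YBRB
After move 3 (F'): F=WOGG U=WBRW R=GRRW D=YYYG L=OBOO
After move 4 (F'): F=OGWG U=WBGR R=YRYW D=BOYG L=OWOR
After move 5 (U): U=GWRB F=YRWG R=YBYW B=OWRB L=OGOR
Query 1: L[2] = O
Query 2: U[0] = G
Query 3: B[0] = O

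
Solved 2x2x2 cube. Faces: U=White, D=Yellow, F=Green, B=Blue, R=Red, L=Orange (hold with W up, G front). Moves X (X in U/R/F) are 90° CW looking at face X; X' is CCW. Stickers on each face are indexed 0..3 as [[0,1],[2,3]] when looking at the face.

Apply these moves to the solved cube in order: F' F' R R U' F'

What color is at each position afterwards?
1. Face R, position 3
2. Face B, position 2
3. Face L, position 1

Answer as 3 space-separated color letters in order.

After move 1 (F'): F=GGGG U=WWRR R=YRYR D=OOYY L=OWOW
After move 2 (F'): F=GGGG U=WWYY R=OROR D=WWYY L=OROR
After move 3 (R): R=OORR U=WGYG F=GWGY D=WBYB B=YBWB
After move 4 (R): R=RORO U=WWYY F=GBGB D=WWYY B=GBGB
After move 5 (U'): U=WYWY F=ORGB R=GBRO B=ROGB L=GBOR
After move 6 (F'): F=RBOG U=WYGR R=WBWO D=BRYY L=GYOW
Query 1: R[3] = O
Query 2: B[2] = G
Query 3: L[1] = Y

Answer: O G Y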